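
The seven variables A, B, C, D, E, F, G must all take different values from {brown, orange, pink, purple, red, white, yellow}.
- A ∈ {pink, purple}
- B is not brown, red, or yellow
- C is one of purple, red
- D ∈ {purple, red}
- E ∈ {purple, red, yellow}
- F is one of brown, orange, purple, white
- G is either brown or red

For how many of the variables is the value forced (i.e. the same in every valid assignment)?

The 7 variables together cover exactly {brown, orange, pink, purple, red, white, yellow} — 7 values for 7 variables — and yellow appears only in E's list, so E = yellow.
C and D share exactly the 2 values {purple, red}; by pigeonhole those values go to them, so strike purple, red from A, B, F, G.
A must be pink (only option left). So B can't be pink.
G has just one choice, so G = brown. Eliminate brown elsewhere: F.
Determined: A=pink, E=yellow, G=brown. The other variables each still have more than one consistent value. That makes 3.

3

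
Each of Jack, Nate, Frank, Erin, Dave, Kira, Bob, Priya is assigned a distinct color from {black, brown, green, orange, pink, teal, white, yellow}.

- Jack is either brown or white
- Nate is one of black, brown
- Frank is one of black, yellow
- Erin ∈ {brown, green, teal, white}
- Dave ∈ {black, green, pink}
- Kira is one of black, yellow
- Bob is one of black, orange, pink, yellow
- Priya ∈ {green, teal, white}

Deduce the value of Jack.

white

Among the 8 variables, orange fits only Bob (and all 8 values in {black, brown, green, orange, pink, teal, white, yellow} must be used), so Bob = orange.
The 7 still-open variables draw from only 7 values {black, brown, green, pink, teal, white, yellow}, so each is used; only Dave can be pink, hence Dave = pink.
The 2 variables Frank and Kira are confined to {black, yellow}, which locks those values in; drop them from Nate.
Nate has just one choice, so Nate = brown. Eliminate brown elsewhere: Jack, Erin.
So Jack = white.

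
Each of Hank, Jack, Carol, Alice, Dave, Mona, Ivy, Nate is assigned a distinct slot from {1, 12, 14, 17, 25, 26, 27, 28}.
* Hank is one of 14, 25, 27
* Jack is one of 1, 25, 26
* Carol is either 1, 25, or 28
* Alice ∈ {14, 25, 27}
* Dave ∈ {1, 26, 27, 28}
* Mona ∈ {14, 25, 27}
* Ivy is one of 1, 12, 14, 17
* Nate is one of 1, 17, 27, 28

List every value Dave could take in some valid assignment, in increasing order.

1, 26, 28

The 8 variables together cover exactly {1, 12, 14, 17, 25, 26, 27, 28} — 8 values for 8 variables — and 12 appears only in Ivy's list, so Ivy = 12.
Among the 7 still-open variables, 17 fits only Nate (and all 7 values in {1, 14, 17, 25, 26, 27, 28} must be used), so Nate = 17.
The 3 variables Hank, Alice, Mona are confined to {14, 25, 27}, which locks those values in; drop them from Jack, Carol, Dave.
No further eliminations apply; Dave can still be any of 1, 26, 28.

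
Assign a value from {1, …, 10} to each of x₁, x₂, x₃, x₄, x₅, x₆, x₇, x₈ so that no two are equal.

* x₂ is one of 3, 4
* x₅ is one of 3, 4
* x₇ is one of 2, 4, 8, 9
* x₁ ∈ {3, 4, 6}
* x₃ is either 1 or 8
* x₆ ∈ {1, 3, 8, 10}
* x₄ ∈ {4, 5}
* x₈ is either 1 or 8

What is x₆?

10

x₂ and x₅ between them cover only {3, 4} — a naked pair. Remove those values from x₁, x₄, x₆, x₇.
x₁'s domain is down to {6}, so x₁ = 6.
x₄ must be 5 (only option left).
The 2 variables x₃ and x₈ are confined to {1, 8}, which locks those values in; drop them from x₆, x₇.
So x₆ = 10.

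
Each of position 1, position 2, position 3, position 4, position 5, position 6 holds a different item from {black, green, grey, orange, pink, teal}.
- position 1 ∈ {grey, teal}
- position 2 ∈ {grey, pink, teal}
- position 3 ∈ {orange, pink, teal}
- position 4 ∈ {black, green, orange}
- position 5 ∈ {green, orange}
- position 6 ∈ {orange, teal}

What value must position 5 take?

The 6 variables together cover exactly {black, green, grey, orange, pink, teal} — 6 values for 6 variables — and black appears only in position 4's list, so position 4 = black.
The 5 still-open variables together cover exactly {green, grey, orange, pink, teal} — 5 values for 5 variables — and green appears only in position 5's list, so position 5 = green.

green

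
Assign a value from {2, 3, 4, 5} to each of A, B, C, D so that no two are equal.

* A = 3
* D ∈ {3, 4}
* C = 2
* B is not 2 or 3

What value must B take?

5

A must be 3 (only option left). Strike 3 from D.
C has just one choice, so C = 2.
D's domain is down to {4}, so D = 4. So B can't be 4.
So B = 5.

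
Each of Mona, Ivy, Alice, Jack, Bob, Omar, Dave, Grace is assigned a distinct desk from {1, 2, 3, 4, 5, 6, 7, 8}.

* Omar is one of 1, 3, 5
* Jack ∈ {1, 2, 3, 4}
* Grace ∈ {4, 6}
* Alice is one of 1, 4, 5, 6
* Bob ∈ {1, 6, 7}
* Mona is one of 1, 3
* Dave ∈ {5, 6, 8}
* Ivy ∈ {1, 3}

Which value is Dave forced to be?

Among the 8 variables, 2 fits only Jack (and all 8 values in {1, 2, 3, 4, 5, 6, 7, 8} must be used), so Jack = 2.
The 7 still-open variables together cover exactly {1, 3, 4, 5, 6, 7, 8} — 7 values for 7 variables — and 7 appears only in Bob's list, so Bob = 7.
Among the 6 still-open variables, 8 fits only Dave (and all 6 values in {1, 3, 4, 5, 6, 8} must be used), so Dave = 8.

8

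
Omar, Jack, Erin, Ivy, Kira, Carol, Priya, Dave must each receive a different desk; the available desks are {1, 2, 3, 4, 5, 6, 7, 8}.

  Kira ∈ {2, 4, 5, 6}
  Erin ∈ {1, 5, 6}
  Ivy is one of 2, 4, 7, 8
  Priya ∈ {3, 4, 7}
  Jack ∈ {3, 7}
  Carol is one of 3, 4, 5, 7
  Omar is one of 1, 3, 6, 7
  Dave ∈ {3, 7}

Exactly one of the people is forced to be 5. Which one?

Carol

The 8 variables draw from only 8 values {1, 2, 3, 4, 5, 6, 7, 8}, so each is used; only Ivy can be 8, hence Ivy = 8.
The 7 still-open variables draw from only 7 values {1, 2, 3, 4, 5, 6, 7}, so each is used; only Kira can be 2, hence Kira = 2.
The 2 variables Jack and Dave are confined to {3, 7}, which locks those values in; drop them from Omar, Carol, Priya.
Priya's domain is down to {4}, so Priya = 4. Remove 4 from Carol.
So 5 goes to Carol.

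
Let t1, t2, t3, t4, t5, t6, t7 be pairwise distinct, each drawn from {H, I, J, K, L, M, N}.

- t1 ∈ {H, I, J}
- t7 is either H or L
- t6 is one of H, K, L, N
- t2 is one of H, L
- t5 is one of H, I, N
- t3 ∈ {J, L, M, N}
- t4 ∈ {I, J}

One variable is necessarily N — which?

t5

Among the 7 variables, K fits only t6 (and all 7 values in {H, I, J, K, L, M, N} must be used), so t6 = K.
Among the 6 still-open variables, M fits only t3 (and all 6 values in {H, I, J, L, M, N} must be used), so t3 = M.
The 5 still-open variables together cover exactly {H, I, J, L, N} — 5 values for 5 variables — and N appears only in t5's list, so t5 = N.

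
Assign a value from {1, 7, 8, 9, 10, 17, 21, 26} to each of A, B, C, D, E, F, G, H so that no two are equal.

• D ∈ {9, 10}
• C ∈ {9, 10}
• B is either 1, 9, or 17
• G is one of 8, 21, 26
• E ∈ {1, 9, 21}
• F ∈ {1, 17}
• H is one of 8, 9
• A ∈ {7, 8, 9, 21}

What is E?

The 8 variables together cover exactly {1, 7, 8, 9, 10, 17, 21, 26} — 8 values for 8 variables — and 7 appears only in A's list, so A = 7.
The 7 still-open variables draw from only 7 values {1, 8, 9, 10, 17, 21, 26}, so each is used; only G can be 26, hence G = 26.
Among the 6 still-open variables, 8 fits only H (and all 6 values in {1, 8, 9, 10, 17, 21} must be used), so H = 8.
Among the 5 still-open variables, 21 fits only E (and all 5 values in {1, 9, 10, 17, 21} must be used), so E = 21.

21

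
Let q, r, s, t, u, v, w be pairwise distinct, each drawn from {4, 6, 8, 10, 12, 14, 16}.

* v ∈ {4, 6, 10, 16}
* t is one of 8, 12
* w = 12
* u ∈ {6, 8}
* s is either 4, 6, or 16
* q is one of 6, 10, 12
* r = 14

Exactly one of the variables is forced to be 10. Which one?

r's domain is down to {14}, so r = 14.
w must be 12 (only option left). Remove 12 from q, t.
t must be 8 (only option left). Strike 8 from u.
That leaves u = 6. Strike 6 from q, s, v.
So 10 goes to q.

q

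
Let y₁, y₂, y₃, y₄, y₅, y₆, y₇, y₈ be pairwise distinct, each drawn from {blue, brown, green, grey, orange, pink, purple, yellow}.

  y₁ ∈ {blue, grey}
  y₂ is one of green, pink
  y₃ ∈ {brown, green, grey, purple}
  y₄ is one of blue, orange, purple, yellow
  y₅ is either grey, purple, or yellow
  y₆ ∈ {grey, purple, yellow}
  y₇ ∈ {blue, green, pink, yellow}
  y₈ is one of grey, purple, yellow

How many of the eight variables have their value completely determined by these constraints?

3

The 8 variables draw from only 8 values {blue, brown, green, grey, orange, pink, purple, yellow}, so each is used; only y₃ can be brown, hence y₃ = brown.
Among the 7 still-open variables, orange fits only y₄ (and all 7 values in {blue, green, grey, orange, pink, purple, yellow} must be used), so y₄ = orange.
y₅, y₆, y₈ between them cover only {grey, purple, yellow} — a naked triple. Remove those values from y₁, y₇.
y₁ has just one choice, so y₁ = blue. Eliminate blue elsewhere: y₇.
Determined: y₁=blue, y₃=brown, y₄=orange. The other variables each still have more than one consistent value. That makes 3.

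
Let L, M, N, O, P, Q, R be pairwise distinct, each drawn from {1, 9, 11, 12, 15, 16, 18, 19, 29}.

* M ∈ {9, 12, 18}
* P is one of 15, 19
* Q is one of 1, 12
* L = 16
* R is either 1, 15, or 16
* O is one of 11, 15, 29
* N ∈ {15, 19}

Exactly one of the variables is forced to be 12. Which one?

L has just one choice, so L = 16. So R can't be 16.
The 2 variables N and P are confined to {15, 19}, which locks those values in; drop them from O, R.
R's domain is down to {1}, so R = 1. So Q can't be 1.
So 12 goes to Q.

Q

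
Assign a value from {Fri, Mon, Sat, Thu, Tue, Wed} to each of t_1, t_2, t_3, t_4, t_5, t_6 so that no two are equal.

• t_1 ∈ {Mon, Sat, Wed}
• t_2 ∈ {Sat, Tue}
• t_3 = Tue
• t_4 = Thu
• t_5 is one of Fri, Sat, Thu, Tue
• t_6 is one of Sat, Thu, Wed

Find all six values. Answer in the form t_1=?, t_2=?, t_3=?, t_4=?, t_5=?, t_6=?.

t_3's domain is down to {Tue}, so t_3 = Tue. Remove Tue from t_2, t_5.
t_4 must be Thu (only option left). Strike Thu from t_5, t_6.
That leaves t_2 = Sat. Strike Sat from t_1, t_5, t_6.
t_5's domain is down to {Fri}, so t_5 = Fri.
t_6's domain is down to {Wed}, so t_6 = Wed. So t_1 can't be Wed.
t_1's domain is down to {Mon}, so t_1 = Mon.

t_1=Mon, t_2=Sat, t_3=Tue, t_4=Thu, t_5=Fri, t_6=Wed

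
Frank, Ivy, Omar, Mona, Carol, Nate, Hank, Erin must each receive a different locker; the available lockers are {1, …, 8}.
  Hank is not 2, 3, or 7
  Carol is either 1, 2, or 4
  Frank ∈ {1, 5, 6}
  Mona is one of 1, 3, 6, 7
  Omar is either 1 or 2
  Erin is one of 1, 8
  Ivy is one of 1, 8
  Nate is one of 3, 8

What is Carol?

4

The 8 variables together cover exactly {1, 2, 3, 4, 5, 6, 7, 8} — 8 values for 8 variables — and 7 appears only in Mona's list, so Mona = 7.
Among the 7 still-open variables, 3 fits only Nate (and all 7 values in {1, 2, 3, 4, 5, 6, 8} must be used), so Nate = 3.
The 2 variables Ivy and Erin are confined to {1, 8}, which locks those values in; drop them from Frank, Omar, Carol, Hank.
Omar's domain is down to {2}, so Omar = 2. Remove 2 from Carol.
So Carol = 4.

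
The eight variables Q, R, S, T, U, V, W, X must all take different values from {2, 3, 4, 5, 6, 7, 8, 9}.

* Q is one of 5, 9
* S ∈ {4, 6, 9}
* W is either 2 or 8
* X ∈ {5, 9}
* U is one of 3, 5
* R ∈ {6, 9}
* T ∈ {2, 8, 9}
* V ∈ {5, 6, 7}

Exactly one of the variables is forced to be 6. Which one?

Among the 8 variables, 3 fits only U (and all 8 values in {2, 3, 4, 5, 6, 7, 8, 9} must be used), so U = 3.
The 7 still-open variables draw from only 7 values {2, 4, 5, 6, 7, 8, 9}, so each is used; only S can be 4, hence S = 4.
Among the 6 still-open variables, 7 fits only V (and all 6 values in {2, 5, 6, 7, 8, 9} must be used), so V = 7.
The 5 still-open variables together cover exactly {2, 5, 6, 8, 9} — 5 values for 5 variables — and 6 appears only in R's list, so R = 6.

R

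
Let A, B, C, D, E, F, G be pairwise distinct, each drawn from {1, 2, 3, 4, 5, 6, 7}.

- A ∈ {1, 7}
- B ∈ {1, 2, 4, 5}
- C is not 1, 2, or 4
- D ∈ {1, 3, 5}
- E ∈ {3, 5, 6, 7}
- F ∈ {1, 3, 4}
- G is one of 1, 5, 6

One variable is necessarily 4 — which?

F

Among the 7 variables, 2 fits only B (and all 7 values in {1, 2, 3, 4, 5, 6, 7} must be used), so B = 2.
Among the 6 still-open variables, 4 fits only F (and all 6 values in {1, 3, 4, 5, 6, 7} must be used), so F = 4.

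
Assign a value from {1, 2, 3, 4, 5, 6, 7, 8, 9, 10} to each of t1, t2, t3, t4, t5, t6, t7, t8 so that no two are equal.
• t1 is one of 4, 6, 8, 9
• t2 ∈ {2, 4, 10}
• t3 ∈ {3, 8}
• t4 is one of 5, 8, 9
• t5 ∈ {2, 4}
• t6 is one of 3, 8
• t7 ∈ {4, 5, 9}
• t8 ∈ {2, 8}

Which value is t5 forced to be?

The 8 variables draw from only 8 values {2, 3, 4, 5, 6, 8, 9, 10}, so each is used; only t1 can be 6, hence t1 = 6.
The 7 still-open variables draw from only 7 values {2, 3, 4, 5, 8, 9, 10}, so each is used; only t2 can be 10, hence t2 = 10.
t3 and t6 between them cover only {3, 8} — a naked pair. Remove those values from t4, t8.
t8 must be 2 (only option left). Strike 2 from t5.
So t5 = 4.

4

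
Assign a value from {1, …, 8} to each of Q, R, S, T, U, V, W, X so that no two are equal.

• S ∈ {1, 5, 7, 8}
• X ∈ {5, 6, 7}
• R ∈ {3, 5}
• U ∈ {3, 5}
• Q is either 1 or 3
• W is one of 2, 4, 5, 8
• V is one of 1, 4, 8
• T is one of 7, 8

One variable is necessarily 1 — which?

Q

The 8 variables draw from only 8 values {1, 2, 3, 4, 5, 6, 7, 8}, so each is used; only W can be 2, hence W = 2.
Among the 7 still-open variables, 4 fits only V (and all 7 values in {1, 3, 4, 5, 6, 7, 8} must be used), so V = 4.
The 6 still-open variables together cover exactly {1, 3, 5, 6, 7, 8} — 6 values for 6 variables — and 6 appears only in X's list, so X = 6.
The 2 variables R and U are confined to {3, 5}, which locks those values in; drop them from Q, S.
So 1 goes to Q.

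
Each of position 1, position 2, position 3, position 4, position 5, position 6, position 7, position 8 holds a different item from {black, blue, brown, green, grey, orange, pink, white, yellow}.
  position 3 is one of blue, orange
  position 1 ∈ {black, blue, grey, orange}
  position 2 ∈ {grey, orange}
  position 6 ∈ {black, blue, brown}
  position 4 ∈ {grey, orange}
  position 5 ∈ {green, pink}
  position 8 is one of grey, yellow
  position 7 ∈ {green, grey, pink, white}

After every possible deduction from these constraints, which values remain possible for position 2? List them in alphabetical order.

grey, orange

position 2 and position 4 between them cover only {grey, orange} — a naked pair. Remove those values from position 1, position 3, position 7, position 8.
position 3 must be blue (only option left). Strike blue from position 1, position 6.
position 8 has just one choice, so position 8 = yellow.
position 1 has just one choice, so position 1 = black. Eliminate black elsewhere: position 6.
position 6 has just one choice, so position 6 = brown.
No further eliminations apply; position 2 can still be any of grey, orange.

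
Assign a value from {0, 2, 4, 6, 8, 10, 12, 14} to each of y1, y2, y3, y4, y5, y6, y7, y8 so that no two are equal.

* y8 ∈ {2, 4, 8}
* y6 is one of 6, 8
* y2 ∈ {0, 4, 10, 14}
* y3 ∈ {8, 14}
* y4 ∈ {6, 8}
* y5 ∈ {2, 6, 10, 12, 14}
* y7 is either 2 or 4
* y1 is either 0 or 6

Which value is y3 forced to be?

14

The 8 variables together cover exactly {0, 2, 4, 6, 8, 10, 12, 14} — 8 values for 8 variables — and 12 appears only in y5's list, so y5 = 12.
Among the 7 still-open variables, 10 fits only y2 (and all 7 values in {0, 2, 4, 6, 8, 10, 14} must be used), so y2 = 10.
Among the 6 still-open variables, 0 fits only y1 (and all 6 values in {0, 2, 4, 6, 8, 14} must be used), so y1 = 0.
Among the 5 still-open variables, 14 fits only y3 (and all 5 values in {2, 4, 6, 8, 14} must be used), so y3 = 14.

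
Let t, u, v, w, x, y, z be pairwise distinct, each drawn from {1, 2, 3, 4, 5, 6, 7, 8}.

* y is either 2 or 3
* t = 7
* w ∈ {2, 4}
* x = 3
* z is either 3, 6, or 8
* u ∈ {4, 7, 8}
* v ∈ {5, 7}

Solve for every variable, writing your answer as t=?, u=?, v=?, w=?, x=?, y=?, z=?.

t=7, u=8, v=5, w=4, x=3, y=2, z=6

t has just one choice, so t = 7. Strike 7 from u, v.
v's domain is down to {5}, so v = 5.
x has just one choice, so x = 3. So y, z can't be 3.
y has just one choice, so y = 2. So w can't be 2.
That leaves w = 4. So u can't be 4.
u must be 8 (only option left). So z can't be 8.
z must be 6 (only option left).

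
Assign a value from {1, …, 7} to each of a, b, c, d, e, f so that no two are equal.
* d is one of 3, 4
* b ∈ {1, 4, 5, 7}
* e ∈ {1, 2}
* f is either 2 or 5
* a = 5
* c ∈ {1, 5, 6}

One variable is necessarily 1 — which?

a's domain is down to {5}, so a = 5. Strike 5 from b, c, f.
That leaves f = 2. Eliminate 2 elsewhere: e.
So 1 goes to e.

e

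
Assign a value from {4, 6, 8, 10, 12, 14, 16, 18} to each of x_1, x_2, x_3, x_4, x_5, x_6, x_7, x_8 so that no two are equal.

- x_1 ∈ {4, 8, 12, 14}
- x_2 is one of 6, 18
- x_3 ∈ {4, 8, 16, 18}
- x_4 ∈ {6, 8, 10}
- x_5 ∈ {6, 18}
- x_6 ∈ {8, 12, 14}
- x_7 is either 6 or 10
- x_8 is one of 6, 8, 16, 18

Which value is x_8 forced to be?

16

The 2 variables x_2 and x_5 are confined to {6, 18}, which locks those values in; drop them from x_3, x_4, x_7, x_8.
x_7's domain is down to {10}, so x_7 = 10. So x_4 can't be 10.
x_4 must be 8 (only option left). Remove 8 from x_1, x_3, x_6, x_8.
So x_8 = 16.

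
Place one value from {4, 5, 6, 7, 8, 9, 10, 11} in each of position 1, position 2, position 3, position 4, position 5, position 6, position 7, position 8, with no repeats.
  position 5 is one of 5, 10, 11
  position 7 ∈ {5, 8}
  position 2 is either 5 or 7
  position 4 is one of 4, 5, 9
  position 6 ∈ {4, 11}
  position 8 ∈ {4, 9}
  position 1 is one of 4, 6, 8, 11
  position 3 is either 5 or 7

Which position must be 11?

position 6

The 8 variables together cover exactly {4, 5, 6, 7, 8, 9, 10, 11} — 8 values for 8 variables — and 6 appears only in position 1's list, so position 1 = 6.
The 7 still-open variables together cover exactly {4, 5, 7, 8, 9, 10, 11} — 7 values for 7 variables — and 8 appears only in position 7's list, so position 7 = 8.
The 6 still-open variables together cover exactly {4, 5, 7, 9, 10, 11} — 6 values for 6 variables — and 10 appears only in position 5's list, so position 5 = 10.
Among the 5 still-open variables, 11 fits only position 6 (and all 5 values in {4, 5, 7, 9, 11} must be used), so position 6 = 11.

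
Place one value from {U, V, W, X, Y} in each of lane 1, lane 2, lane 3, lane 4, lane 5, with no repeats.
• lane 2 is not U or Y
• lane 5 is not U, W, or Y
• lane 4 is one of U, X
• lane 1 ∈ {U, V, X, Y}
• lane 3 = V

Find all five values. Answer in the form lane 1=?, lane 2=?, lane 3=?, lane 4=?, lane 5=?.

lane 1=Y, lane 2=W, lane 3=V, lane 4=U, lane 5=X

lane 3 must be V (only option left). Strike V from lane 1, lane 2, lane 5.
lane 5 has just one choice, so lane 5 = X. Eliminate X elsewhere: lane 1, lane 2, lane 4.
lane 2's domain is down to {W}, so lane 2 = W.
That leaves lane 4 = U. Strike U from lane 1.
lane 1 must be Y (only option left).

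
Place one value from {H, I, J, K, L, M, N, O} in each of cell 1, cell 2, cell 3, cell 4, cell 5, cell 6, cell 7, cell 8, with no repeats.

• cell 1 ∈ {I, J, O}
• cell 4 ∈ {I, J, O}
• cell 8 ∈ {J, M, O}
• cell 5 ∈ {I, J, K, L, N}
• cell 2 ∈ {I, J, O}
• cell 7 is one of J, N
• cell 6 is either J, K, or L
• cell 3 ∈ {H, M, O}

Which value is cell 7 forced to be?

Among the 8 variables, H fits only cell 3 (and all 8 values in {H, I, J, K, L, M, N, O} must be used), so cell 3 = H.
Among the 7 still-open variables, M fits only cell 8 (and all 7 values in {I, J, K, L, M, N, O} must be used), so cell 8 = M.
The 3 variables cell 1, cell 2, cell 4 are confined to {I, J, O}, which locks those values in; drop them from cell 5, cell 6, cell 7.
So cell 7 = N.

N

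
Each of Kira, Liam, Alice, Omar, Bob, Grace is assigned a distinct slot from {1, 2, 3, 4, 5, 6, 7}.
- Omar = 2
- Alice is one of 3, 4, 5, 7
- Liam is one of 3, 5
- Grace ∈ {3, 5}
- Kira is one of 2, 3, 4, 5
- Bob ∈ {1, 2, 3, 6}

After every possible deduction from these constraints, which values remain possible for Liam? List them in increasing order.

Omar must be 2 (only option left). Strike 2 from Kira, Bob.
Liam and Grace between them cover only {3, 5} — a naked pair. Remove those values from Kira, Alice, Bob.
Kira's domain is down to {4}, so Kira = 4. Strike 4 from Alice.
That leaves Alice = 7.
No further eliminations apply; Liam can still be any of 3, 5.

3, 5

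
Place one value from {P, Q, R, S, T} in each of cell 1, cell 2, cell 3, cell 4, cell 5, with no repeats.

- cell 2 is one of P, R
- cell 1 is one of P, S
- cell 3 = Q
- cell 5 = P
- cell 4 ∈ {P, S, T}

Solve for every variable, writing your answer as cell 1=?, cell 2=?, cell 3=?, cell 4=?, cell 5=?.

cell 1=S, cell 2=R, cell 3=Q, cell 4=T, cell 5=P

cell 3 has just one choice, so cell 3 = Q.
cell 5 has just one choice, so cell 5 = P. Strike P from cell 1, cell 2, cell 4.
That leaves cell 1 = S. So cell 4 can't be S.
That leaves cell 2 = R.
cell 4's domain is down to {T}, so cell 4 = T.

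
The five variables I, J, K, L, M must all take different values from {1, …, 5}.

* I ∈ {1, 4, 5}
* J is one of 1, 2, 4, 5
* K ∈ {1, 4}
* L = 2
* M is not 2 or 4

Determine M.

L has just one choice, so L = 2. Eliminate 2 elsewhere: J.
The 4 still-open variables together cover exactly {1, 3, 4, 5} — 4 values for 4 variables — and 3 appears only in M's list, so M = 3.

3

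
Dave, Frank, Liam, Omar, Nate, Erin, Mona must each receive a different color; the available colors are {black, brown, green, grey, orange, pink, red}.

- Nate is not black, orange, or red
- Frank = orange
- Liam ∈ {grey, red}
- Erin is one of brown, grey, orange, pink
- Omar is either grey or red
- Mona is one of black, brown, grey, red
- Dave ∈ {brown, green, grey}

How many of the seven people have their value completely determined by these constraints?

Frank's domain is down to {orange}, so Frank = orange. So Erin can't be orange.
Among the 6 still-open variables, black fits only Mona (and all 6 values in {black, brown, green, grey, pink, red} must be used), so Mona = black.
Liam and Omar share exactly the 2 values {grey, red}; by pigeonhole those values go to them, so strike grey, red from Dave, Nate, Erin.
Determined: Frank=orange, Mona=black. The other people each still have more than one consistent value. That makes 2.

2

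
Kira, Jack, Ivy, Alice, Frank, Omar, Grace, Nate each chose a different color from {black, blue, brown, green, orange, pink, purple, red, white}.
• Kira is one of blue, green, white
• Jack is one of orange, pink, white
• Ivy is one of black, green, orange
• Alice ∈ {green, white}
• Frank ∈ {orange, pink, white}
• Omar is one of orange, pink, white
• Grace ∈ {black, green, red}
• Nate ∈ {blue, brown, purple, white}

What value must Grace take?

red

The 3 variables Jack, Frank, Omar are confined to {orange, pink, white}, which locks those values in; drop them from Kira, Ivy, Alice, Nate.
Alice's domain is down to {green}, so Alice = green. Remove green from Kira, Ivy, Grace.
Kira's domain is down to {blue}, so Kira = blue. Remove blue from Nate.
That leaves Ivy = black. Remove black from Grace.
So Grace = red.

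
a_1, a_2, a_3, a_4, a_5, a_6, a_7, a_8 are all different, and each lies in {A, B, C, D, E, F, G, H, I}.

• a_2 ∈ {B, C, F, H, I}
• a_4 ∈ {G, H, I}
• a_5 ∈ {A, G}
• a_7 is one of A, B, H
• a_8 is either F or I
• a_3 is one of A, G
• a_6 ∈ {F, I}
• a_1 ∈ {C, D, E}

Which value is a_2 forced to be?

a_3 and a_5 share exactly the 2 values {A, G}; by pigeonhole those values go to them, so strike A, G from a_4, a_7.
The 2 variables a_6 and a_8 are confined to {F, I}, which locks those values in; drop them from a_2, a_4.
a_4 must be H (only option left). So a_2, a_7 can't be H.
a_7 must be B (only option left). So a_2 can't be B.
So a_2 = C.

C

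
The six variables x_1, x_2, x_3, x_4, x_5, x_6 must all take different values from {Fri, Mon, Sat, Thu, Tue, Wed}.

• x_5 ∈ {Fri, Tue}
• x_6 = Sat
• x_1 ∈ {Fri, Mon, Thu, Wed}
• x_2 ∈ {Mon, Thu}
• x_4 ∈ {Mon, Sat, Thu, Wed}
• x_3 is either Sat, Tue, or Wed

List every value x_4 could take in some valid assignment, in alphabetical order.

x_6's domain is down to {Sat}, so x_6 = Sat. Strike Sat from x_3, x_4.
No further eliminations apply; x_4 can still be any of Mon, Thu, Wed.

Mon, Thu, Wed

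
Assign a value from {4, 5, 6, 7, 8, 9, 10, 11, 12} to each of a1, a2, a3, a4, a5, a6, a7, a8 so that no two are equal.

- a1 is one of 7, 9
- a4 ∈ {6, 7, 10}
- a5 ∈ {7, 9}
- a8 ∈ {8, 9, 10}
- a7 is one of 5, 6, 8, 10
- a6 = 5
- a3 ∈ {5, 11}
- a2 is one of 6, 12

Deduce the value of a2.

12

a6 must be 5 (only option left). Remove 5 from a3, a7.
a3 has just one choice, so a3 = 11.
The 6 still-open variables together cover exactly {6, 7, 8, 9, 10, 12} — 6 values for 6 variables — and 12 appears only in a2's list, so a2 = 12.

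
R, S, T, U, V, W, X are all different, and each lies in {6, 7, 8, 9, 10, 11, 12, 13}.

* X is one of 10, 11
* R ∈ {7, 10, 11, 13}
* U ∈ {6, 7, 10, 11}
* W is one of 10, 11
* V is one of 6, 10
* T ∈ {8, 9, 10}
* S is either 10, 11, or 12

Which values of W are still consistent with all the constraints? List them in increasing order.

W and X between them cover only {10, 11} — a naked pair. Remove those values from R, S, T, U, V.
S has just one choice, so S = 12.
V's domain is down to {6}, so V = 6. Remove 6 from U.
U's domain is down to {7}, so U = 7. Eliminate 7 elsewhere: R.
R has just one choice, so R = 13.
No further eliminations apply; W can still be any of 10, 11.

10, 11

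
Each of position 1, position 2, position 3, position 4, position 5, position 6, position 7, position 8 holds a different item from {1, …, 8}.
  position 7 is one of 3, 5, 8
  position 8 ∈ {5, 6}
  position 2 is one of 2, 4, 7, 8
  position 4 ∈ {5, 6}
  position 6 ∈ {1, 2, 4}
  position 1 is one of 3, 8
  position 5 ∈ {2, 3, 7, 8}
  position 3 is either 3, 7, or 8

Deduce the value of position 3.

7

The 8 variables draw from only 8 values {1, 2, 3, 4, 5, 6, 7, 8}, so each is used; only position 6 can be 1, hence position 6 = 1.
Among the 7 still-open variables, 4 fits only position 2 (and all 7 values in {2, 3, 4, 5, 6, 7, 8} must be used), so position 2 = 4.
Among the 6 still-open variables, 2 fits only position 5 (and all 6 values in {2, 3, 5, 6, 7, 8} must be used), so position 5 = 2.
The 5 still-open variables together cover exactly {3, 5, 6, 7, 8} — 5 values for 5 variables — and 7 appears only in position 3's list, so position 3 = 7.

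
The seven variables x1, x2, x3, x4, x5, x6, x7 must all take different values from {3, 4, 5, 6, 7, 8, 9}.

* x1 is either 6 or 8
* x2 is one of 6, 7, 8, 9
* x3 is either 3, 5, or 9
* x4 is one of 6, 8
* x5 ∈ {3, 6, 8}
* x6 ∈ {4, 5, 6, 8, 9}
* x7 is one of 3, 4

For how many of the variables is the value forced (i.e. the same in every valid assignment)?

Among the 7 variables, 7 fits only x2 (and all 7 values in {3, 4, 5, 6, 7, 8, 9} must be used), so x2 = 7.
The 2 variables x1 and x4 are confined to {6, 8}, which locks those values in; drop them from x5, x6.
That leaves x5 = 3. Strike 3 from x3, x7.
That leaves x7 = 4. Strike 4 from x6.
Determined: x2=7, x5=3, x7=4. The other variables each still have more than one consistent value. That makes 3.

3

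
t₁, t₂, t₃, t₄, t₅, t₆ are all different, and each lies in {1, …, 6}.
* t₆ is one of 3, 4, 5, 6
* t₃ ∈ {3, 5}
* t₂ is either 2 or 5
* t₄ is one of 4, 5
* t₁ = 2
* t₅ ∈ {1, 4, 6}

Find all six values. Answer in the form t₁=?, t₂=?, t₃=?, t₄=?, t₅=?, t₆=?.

t₁'s domain is down to {2}, so t₁ = 2. Strike 2 from t₂.
t₂ must be 5 (only option left). Remove 5 from t₃, t₄, t₆.
t₃ must be 3 (only option left). Remove 3 from t₆.
t₄'s domain is down to {4}, so t₄ = 4. Remove 4 from t₅, t₆.
That leaves t₆ = 6. Strike 6 from t₅.
t₅ has just one choice, so t₅ = 1.

t₁=2, t₂=5, t₃=3, t₄=4, t₅=1, t₆=6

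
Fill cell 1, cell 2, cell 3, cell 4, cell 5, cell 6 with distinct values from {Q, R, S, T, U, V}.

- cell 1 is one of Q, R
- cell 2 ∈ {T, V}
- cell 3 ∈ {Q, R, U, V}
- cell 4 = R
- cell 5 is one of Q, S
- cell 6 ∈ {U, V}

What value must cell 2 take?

T

cell 4 must be R (only option left). Eliminate R elsewhere: cell 1, cell 3.
cell 1 has just one choice, so cell 1 = Q. So cell 3, cell 5 can't be Q.
cell 5 has just one choice, so cell 5 = S.
The 3 still-open variables together cover exactly {T, U, V} — 3 values for 3 variables — and T appears only in cell 2's list, so cell 2 = T.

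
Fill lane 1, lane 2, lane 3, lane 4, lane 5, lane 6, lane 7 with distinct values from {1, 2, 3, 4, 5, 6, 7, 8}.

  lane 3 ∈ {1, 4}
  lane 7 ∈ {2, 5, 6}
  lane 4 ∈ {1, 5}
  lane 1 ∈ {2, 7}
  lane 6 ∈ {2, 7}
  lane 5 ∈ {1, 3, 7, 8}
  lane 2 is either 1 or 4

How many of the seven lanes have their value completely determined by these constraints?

2

lane 1 and lane 6 between them cover only {2, 7} — a naked pair. Remove those values from lane 5, lane 7.
The 2 variables lane 2 and lane 3 are confined to {1, 4}, which locks those values in; drop them from lane 4, lane 5.
That leaves lane 4 = 5. So lane 7 can't be 5.
lane 7 has just one choice, so lane 7 = 6.
Determined: lane 4=5, lane 7=6. The other lanes each still have more than one consistent value. That makes 2.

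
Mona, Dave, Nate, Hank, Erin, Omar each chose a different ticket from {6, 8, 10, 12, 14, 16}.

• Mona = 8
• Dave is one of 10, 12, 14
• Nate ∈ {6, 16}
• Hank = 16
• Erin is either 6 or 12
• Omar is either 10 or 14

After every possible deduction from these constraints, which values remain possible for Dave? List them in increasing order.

Mona's domain is down to {8}, so Mona = 8.
That leaves Hank = 16. Remove 16 from Nate.
Nate's domain is down to {6}, so Nate = 6. Strike 6 from Erin.
Erin must be 12 (only option left). So Dave can't be 12.
No further eliminations apply; Dave can still be any of 10, 14.

10, 14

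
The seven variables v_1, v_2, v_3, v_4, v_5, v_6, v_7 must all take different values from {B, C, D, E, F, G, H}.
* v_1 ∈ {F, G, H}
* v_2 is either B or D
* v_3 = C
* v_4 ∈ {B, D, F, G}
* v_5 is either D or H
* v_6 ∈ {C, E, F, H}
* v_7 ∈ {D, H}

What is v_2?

v_3's domain is down to {C}, so v_3 = C. Remove C from v_6.
The 6 still-open variables draw from only 6 values {B, D, E, F, G, H}, so each is used; only v_6 can be E, hence v_6 = E.
The 2 variables v_5 and v_7 are confined to {D, H}, which locks those values in; drop them from v_1, v_2, v_4.
So v_2 = B.

B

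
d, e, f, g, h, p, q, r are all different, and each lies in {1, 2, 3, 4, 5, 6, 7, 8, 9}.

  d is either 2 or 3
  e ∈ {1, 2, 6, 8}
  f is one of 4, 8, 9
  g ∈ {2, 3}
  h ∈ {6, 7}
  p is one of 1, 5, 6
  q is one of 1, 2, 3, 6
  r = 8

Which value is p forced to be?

5

r has just one choice, so r = 8. So e, f can't be 8.
The 2 variables d and g are confined to {2, 3}, which locks those values in; drop them from e, q.
The 2 variables e and q are confined to {1, 6}, which locks those values in; drop them from h, p.
So p = 5.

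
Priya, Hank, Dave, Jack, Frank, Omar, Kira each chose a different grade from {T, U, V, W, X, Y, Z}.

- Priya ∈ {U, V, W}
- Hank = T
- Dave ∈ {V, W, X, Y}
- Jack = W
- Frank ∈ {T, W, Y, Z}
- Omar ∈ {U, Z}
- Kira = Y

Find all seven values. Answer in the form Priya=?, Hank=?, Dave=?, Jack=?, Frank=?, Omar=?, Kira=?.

Hank's domain is down to {T}, so Hank = T. Eliminate T elsewhere: Frank.
That leaves Jack = W. Eliminate W elsewhere: Priya, Dave, Frank.
That leaves Kira = Y. Strike Y from Dave, Frank.
Frank has just one choice, so Frank = Z. Remove Z from Omar.
Omar's domain is down to {U}, so Omar = U. Remove U from Priya.
Priya's domain is down to {V}, so Priya = V. So Dave can't be V.
That leaves Dave = X.

Priya=V, Hank=T, Dave=X, Jack=W, Frank=Z, Omar=U, Kira=Y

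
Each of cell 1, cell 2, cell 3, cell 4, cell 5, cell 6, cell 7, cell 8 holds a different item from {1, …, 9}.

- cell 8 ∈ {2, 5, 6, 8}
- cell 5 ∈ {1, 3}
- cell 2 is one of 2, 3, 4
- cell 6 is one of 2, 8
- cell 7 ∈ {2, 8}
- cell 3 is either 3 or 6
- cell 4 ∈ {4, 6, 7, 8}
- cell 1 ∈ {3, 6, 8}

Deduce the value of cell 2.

4

Among the 8 variables, 1 fits only cell 5 (and all 8 values in {1, 2, 3, 4, 5, 6, 7, 8} must be used), so cell 5 = 1.
Among the 7 still-open variables, 5 fits only cell 8 (and all 7 values in {2, 3, 4, 5, 6, 7, 8} must be used), so cell 8 = 5.
Among the 6 still-open variables, 7 fits only cell 4 (and all 6 values in {2, 3, 4, 6, 7, 8} must be used), so cell 4 = 7.
The 5 still-open variables draw from only 5 values {2, 3, 4, 6, 8}, so each is used; only cell 2 can be 4, hence cell 2 = 4.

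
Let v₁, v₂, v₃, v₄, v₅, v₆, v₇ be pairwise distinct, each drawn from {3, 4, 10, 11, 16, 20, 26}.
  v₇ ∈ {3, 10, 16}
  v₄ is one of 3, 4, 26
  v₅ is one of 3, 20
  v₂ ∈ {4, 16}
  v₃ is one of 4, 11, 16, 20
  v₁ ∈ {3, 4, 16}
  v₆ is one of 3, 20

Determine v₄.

26

Among the 7 variables, 10 fits only v₇ (and all 7 values in {3, 4, 10, 11, 16, 20, 26} must be used), so v₇ = 10.
The 6 still-open variables together cover exactly {3, 4, 11, 16, 20, 26} — 6 values for 6 variables — and 11 appears only in v₃'s list, so v₃ = 11.
The 5 still-open variables together cover exactly {3, 4, 16, 20, 26} — 5 values for 5 variables — and 26 appears only in v₄'s list, so v₄ = 26.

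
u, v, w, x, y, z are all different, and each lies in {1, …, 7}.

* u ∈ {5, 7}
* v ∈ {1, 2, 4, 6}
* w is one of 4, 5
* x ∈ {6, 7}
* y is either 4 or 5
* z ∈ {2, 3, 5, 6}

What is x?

w and y between them cover only {4, 5} — a naked pair. Remove those values from u, v, z.
That leaves u = 7. Remove 7 from x.
So x = 6.

6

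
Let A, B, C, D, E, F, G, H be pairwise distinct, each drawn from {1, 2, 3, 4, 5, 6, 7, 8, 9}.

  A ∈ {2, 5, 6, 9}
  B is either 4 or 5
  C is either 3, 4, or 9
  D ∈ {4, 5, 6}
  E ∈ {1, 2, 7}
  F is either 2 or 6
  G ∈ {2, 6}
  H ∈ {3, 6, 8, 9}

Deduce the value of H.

The 2 variables F and G are confined to {2, 6}, which locks those values in; drop them from A, D, E, H.
B and D share exactly the 2 values {4, 5}; by pigeonhole those values go to them, so strike 4, 5 from A, C.
A has just one choice, so A = 9. Eliminate 9 elsewhere: C, H.
C has just one choice, so C = 3. Eliminate 3 elsewhere: H.
So H = 8.

8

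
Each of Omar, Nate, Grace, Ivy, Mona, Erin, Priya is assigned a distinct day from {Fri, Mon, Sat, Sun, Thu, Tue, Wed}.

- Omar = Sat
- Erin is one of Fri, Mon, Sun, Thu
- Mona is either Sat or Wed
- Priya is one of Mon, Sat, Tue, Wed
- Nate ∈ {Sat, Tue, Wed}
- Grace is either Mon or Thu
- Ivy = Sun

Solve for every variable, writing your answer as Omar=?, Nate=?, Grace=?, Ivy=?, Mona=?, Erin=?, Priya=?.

Omar's domain is down to {Sat}, so Omar = Sat. So Nate, Mona, Priya can't be Sat.
Ivy must be Sun (only option left). Strike Sun from Erin.
Mona has just one choice, so Mona = Wed. So Nate, Priya can't be Wed.
Nate has just one choice, so Nate = Tue. So Priya can't be Tue.
Priya must be Mon (only option left). Eliminate Mon elsewhere: Grace, Erin.
That leaves Grace = Thu. Strike Thu from Erin.
Erin must be Fri (only option left).

Omar=Sat, Nate=Tue, Grace=Thu, Ivy=Sun, Mona=Wed, Erin=Fri, Priya=Mon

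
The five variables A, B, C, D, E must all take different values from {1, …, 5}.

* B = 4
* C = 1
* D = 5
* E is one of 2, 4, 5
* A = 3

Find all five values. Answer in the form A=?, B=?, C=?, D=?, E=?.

A=3, B=4, C=1, D=5, E=2

A's domain is down to {3}, so A = 3.
That leaves B = 4. So E can't be 4.
C's domain is down to {1}, so C = 1.
That leaves D = 5. So E can't be 5.
E must be 2 (only option left).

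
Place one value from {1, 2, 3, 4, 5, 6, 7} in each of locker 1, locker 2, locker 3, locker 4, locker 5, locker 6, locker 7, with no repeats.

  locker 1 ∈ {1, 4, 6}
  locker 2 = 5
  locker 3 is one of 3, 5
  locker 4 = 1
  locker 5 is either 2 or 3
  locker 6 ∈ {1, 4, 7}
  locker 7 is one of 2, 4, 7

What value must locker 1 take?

6

locker 2 must be 5 (only option left). Strike 5 from locker 3.
locker 3 must be 3 (only option left). Eliminate 3 elsewhere: locker 5.
locker 4 has just one choice, so locker 4 = 1. So locker 1, locker 6 can't be 1.
locker 5 has just one choice, so locker 5 = 2. Eliminate 2 elsewhere: locker 7.
The 3 still-open variables draw from only 3 values {4, 6, 7}, so each is used; only locker 1 can be 6, hence locker 1 = 6.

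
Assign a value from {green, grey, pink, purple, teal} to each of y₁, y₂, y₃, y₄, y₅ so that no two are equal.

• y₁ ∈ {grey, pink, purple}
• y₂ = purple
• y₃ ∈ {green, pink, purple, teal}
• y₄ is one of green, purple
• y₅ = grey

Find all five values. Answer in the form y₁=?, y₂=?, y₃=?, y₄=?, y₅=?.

y₁=pink, y₂=purple, y₃=teal, y₄=green, y₅=grey

y₂ has just one choice, so y₂ = purple. Remove purple from y₁, y₃, y₄.
y₄ must be green (only option left). Eliminate green elsewhere: y₃.
y₅ must be grey (only option left). So y₁ can't be grey.
y₁'s domain is down to {pink}, so y₁ = pink. Remove pink from y₃.
y₃'s domain is down to {teal}, so y₃ = teal.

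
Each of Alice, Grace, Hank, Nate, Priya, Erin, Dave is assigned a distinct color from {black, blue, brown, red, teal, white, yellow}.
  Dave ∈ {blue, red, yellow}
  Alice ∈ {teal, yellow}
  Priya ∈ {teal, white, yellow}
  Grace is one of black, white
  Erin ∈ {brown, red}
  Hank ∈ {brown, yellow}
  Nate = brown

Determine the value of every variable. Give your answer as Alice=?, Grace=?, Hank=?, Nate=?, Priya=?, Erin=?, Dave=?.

Nate's domain is down to {brown}, so Nate = brown. Eliminate brown elsewhere: Hank, Erin.
Erin has just one choice, so Erin = red. Eliminate red elsewhere: Dave.
Hank has just one choice, so Hank = yellow. So Alice, Priya, Dave can't be yellow.
That leaves Dave = blue.
Alice has just one choice, so Alice = teal. Eliminate teal elsewhere: Priya.
That leaves Priya = white. Eliminate white elsewhere: Grace.
Grace must be black (only option left).

Alice=teal, Grace=black, Hank=yellow, Nate=brown, Priya=white, Erin=red, Dave=blue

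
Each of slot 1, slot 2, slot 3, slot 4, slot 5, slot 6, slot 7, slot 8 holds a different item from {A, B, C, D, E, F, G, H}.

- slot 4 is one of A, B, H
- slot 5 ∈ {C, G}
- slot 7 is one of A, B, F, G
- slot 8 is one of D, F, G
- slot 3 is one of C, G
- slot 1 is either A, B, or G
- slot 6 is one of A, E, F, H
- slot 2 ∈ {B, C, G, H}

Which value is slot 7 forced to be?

F

Among the 8 variables, D fits only slot 8 (and all 8 values in {A, B, C, D, E, F, G, H} must be used), so slot 8 = D.
The 7 still-open variables together cover exactly {A, B, C, E, F, G, H} — 7 values for 7 variables — and E appears only in slot 6's list, so slot 6 = E.
The 6 still-open variables draw from only 6 values {A, B, C, F, G, H}, so each is used; only slot 7 can be F, hence slot 7 = F.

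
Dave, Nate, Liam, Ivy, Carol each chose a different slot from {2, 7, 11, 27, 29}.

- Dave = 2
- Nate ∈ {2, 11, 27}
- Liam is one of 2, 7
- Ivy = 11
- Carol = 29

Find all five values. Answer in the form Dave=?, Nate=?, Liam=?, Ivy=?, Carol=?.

Dave=2, Nate=27, Liam=7, Ivy=11, Carol=29

Dave's domain is down to {2}, so Dave = 2. Eliminate 2 elsewhere: Nate, Liam.
Liam has just one choice, so Liam = 7.
That leaves Ivy = 11. Strike 11 from Nate.
That leaves Carol = 29.
Nate must be 27 (only option left).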